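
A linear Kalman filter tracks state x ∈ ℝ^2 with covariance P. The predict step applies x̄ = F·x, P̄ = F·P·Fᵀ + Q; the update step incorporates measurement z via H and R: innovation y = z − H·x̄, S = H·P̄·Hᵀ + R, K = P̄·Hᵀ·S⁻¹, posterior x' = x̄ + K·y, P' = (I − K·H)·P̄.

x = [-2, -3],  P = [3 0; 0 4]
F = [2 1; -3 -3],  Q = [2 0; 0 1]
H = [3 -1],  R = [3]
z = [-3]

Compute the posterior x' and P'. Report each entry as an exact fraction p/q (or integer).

x̄ = F·x = [-7, 15]
P̄ = F·P·Fᵀ + Q = [18 -30; -30 64]
y = z − H·x̄ = [33]
S = H·P̄·Hᵀ + R = [409]
K = P̄·Hᵀ·S⁻¹ = [84/409; -154/409]
x' = x̄ + K·y = [-91/409, 1053/409]
P' = (I − K·H)·P̄ = [306/409 666/409; 666/409 2460/409]

x' = [-91/409, 1053/409]
P' = [306/409 666/409; 666/409 2460/409]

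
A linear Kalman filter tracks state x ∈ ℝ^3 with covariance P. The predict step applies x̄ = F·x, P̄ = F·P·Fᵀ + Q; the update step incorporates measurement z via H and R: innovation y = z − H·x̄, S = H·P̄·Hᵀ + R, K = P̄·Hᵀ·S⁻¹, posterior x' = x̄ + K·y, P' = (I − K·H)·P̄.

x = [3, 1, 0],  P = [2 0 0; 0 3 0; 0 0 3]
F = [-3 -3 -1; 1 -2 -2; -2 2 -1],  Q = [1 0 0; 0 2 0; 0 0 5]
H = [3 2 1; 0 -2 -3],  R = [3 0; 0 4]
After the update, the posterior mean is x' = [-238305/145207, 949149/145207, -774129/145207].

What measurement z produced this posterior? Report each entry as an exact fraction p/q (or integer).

x̄ = F·x = [-12, 1, -4]
P̄ = F·P·Fᵀ + Q = [49 18 -3; 18 28 -10; -3 -10 28]
S = H·P̄·Hᵀ + R = [742 -197; -197 248]
K = P̄·Hᵀ·S⁻¹ = [39321/145207 15426/145207; 19678/145207 408/145207; -12856/145207 -47685/145207]
x' − x̄ = [1504179/145207, 803942/145207, -193301/145207] = K·y
y = (KᵀK)⁻¹·Kᵀ·(x' − x̄) = [41, -7]
z = y + H·x̄ = [41, -7] + [-38, 10] = [3, 3]

z = [3, 3]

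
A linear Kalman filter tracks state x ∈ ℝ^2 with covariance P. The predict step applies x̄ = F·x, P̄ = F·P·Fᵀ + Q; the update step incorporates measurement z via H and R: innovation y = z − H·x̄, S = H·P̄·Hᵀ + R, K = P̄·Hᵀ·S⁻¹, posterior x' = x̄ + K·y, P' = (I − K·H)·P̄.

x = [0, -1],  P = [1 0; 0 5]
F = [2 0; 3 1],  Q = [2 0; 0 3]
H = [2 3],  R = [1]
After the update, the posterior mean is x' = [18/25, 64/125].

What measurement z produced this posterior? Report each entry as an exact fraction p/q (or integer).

x̄ = F·x = [0, -1]
P̄ = F·P·Fᵀ + Q = [6 6; 6 17]
S = H·P̄·Hᵀ + R = [250]
K = P̄·Hᵀ·S⁻¹ = [3/25; 63/250]
x' − x̄ = [18/25, 189/125] = K·y
y = (KᵀK)⁻¹·Kᵀ·(x' − x̄) = [6]
z = y + H·x̄ = [6] + [-3] = [3]

z = [3]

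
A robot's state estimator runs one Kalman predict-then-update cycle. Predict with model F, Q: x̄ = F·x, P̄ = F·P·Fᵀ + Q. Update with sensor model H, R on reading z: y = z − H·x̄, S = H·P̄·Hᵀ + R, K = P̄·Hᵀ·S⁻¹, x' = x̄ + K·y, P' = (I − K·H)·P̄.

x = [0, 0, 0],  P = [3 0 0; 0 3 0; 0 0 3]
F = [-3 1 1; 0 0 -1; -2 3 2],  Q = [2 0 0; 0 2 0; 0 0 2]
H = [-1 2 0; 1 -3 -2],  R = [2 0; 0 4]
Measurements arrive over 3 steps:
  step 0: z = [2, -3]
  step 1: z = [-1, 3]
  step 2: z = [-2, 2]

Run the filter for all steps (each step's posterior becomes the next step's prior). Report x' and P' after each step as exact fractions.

step 0: x̄ = F·x = [0, 0, 0]
step 0: P̄ = F·P·Fᵀ + Q = [35 -3 33; -3 5 -6; 33 -6 53]
step 0: y = z − H·x̄ = [2, -3]
step 0: S = H·P̄·Hᵀ + R = [69 10; 10 110]
step 0: K = P̄·Hᵀ·S⁻¹ = [-429/749 -554/3745; 149/749 -272/3745; -440/749 -669/1498]
step 0: x' = x̄ + K·y = [-2628/3745, 2306/3745, 247/1498]
step 0: P' = (I − K·H)·P̄ = [30942/3745 13326/3745 -682/749; 13326/3745 7408/3745 -781/749; -682/749 -781/749 2999/1498]
step 1: x̄ = F·x = [4323/1498, -247/1498, 13409/3745]
step 1: P̄ = F·P·Fᵀ + Q = [93427/1498 -5529/1498 16808/749; -5529/1498 5995/1498 -2020/749; 16808/749 -2020/749 48428/3745]
step 1: y = z − H·x̄ = [3319/1498, 25393/3745]
step 1: S = H·P̄·Hᵀ + R = [142519/1498 -36825/749; -36825/749 202722/3745]
step 1: K = P̄·Hᵀ·S⁻¹ = [-1480215/1705711 -1333505/5117133; 78961/1705711 -758815/5117133; -113882/243673 -82419/243673]
step 1: x' = x̄ + K·y = [-4113359/5117133, -5464054/5117133, 61311/243673]
step 1: P' = (I − K·H)·P̄ = [47495062/5117133 19306886/5117133 -121228/243673; 19306886/5117133 9890326/5117133 -174496/243673; -121228/243673 -174496/243673 365968/243673]
step 2: x̄ = F·x = [1166222/731019, -61311/243673, -798626/731019]
step 2: P̄ = F·P·Fᵀ + Q = [49624294/731019 -555156/243673 17097212/731019; -555156/243673 853314/243673 -450904/243673; 17097212/731019 -450904/243673 9239920/731019]
step 2: y = z − H·x̄ = [72050/731019, -617745/243673]
step 2: S = H·P̄·Hᵀ + R = [67987972/731019 -11235338/243673; -11235338/243673 12639648/243673]
step 2: K = P̄·Hᵀ·S⁻¹ = [-150419953/164375199 -135485117/493125597; 3817711/164375199 -76169062/493125597; -75318874/164375199 -166057778/493125597]
step 2: x' = x̄ + K·y = [1085698741/493125597, 70151801/493125597, -140022368/493125597]
step 2: P' = (I − K·H)·P̄ = [4571558474/493125597 1834519378/493125597 -195029596/493125597; 1834519378/493125597 928712822/493125597 -323471420/493125597; -195029596/493125597 -323471420/493125597 719807888/493125597]

step 0: x' = [-2628/3745, 2306/3745, 247/1498], P' = [30942/3745 13326/3745 -682/749; 13326/3745 7408/3745 -781/749; -682/749 -781/749 2999/1498]
step 1: x' = [-4113359/5117133, -5464054/5117133, 61311/243673], P' = [47495062/5117133 19306886/5117133 -121228/243673; 19306886/5117133 9890326/5117133 -174496/243673; -121228/243673 -174496/243673 365968/243673]
step 2: x' = [1085698741/493125597, 70151801/493125597, -140022368/493125597], P' = [4571558474/493125597 1834519378/493125597 -195029596/493125597; 1834519378/493125597 928712822/493125597 -323471420/493125597; -195029596/493125597 -323471420/493125597 719807888/493125597]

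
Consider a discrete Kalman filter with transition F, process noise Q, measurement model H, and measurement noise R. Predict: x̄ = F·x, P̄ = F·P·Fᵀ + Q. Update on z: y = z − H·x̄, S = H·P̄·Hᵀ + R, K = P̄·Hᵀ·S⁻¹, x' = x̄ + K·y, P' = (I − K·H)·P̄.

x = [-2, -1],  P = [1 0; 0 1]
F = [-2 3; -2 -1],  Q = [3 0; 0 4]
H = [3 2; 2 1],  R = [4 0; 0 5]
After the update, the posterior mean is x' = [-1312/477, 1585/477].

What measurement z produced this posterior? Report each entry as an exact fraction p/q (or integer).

x̄ = F·x = [1, 5]
P̄ = F·P·Fᵀ + Q = [16 1; 1 9]
S = H·P̄·Hᵀ + R = [196 121; 121 82]
K = P̄·Hᵀ·S⁻¹ = [107/1431 418/1431; 391/1431 -385/1431]
x' − x̄ = [-1789/477, -800/477] = K·y
y = (KᵀK)⁻¹·Kᵀ·(x' − x̄) = [-15, -9]
z = y + H·x̄ = [-15, -9] + [13, 7] = [-2, -2]

z = [-2, -2]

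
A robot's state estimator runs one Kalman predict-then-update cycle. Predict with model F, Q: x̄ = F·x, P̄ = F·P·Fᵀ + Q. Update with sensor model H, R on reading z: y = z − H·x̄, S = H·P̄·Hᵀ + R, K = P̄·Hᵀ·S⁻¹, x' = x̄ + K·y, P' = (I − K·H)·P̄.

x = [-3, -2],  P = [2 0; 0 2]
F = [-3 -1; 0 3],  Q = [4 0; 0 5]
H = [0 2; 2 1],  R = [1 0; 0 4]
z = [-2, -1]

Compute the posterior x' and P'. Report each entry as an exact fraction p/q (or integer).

x' = [3943/8723, -855/793]
P' = [8868/8723 -96/793; -96/793 196/793]

x̄ = F·x = [11, -6]
P̄ = F·P·Fᵀ + Q = [24 -6; -6 23]
y = z − H·x̄ = [10, -17]
S = H·P̄·Hᵀ + R = [93 22; 22 99]
K = P̄·Hᵀ·S⁻¹ = [-192/793 4170/8723; 392/793 1/793]
x' = x̄ + K·y = [3943/8723, -855/793]
P' = (I − K·H)·P̄ = [8868/8723 -96/793; -96/793 196/793]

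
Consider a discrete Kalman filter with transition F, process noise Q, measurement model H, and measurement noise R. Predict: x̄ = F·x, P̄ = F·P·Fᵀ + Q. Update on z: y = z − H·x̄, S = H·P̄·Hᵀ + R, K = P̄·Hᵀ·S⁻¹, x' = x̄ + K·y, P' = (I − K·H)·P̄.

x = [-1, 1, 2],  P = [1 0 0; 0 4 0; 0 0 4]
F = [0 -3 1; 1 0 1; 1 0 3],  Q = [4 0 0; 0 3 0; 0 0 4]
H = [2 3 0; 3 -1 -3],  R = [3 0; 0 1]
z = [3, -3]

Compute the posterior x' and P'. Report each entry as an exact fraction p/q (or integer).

x̄ = F·x = [-1, 1, 5]
P̄ = F·P·Fᵀ + Q = [44 4 12; 4 8 13; 12 13 41]
y = z − H·x̄ = [2, 16]
S = H·P̄·Hᵀ + R = [299 79; 79 612]
K = P̄·Hᵀ·S⁻¹ = [53932/176747 19608/176747; 22349/176747 -12993/176747; 46456/176747 -34877/176747]
x' = x̄ + K·y = [244845/176747, 13557/176747, 418615/176747]
P' = (I − K·H)·P̄ = [579732/176747 -332556/176747 684048/176747; -332556/176747 244053/176747 -409576/176747; 684048/176747 -409576/176747 832199/176747]

x' = [244845/176747, 13557/176747, 418615/176747]
P' = [579732/176747 -332556/176747 684048/176747; -332556/176747 244053/176747 -409576/176747; 684048/176747 -409576/176747 832199/176747]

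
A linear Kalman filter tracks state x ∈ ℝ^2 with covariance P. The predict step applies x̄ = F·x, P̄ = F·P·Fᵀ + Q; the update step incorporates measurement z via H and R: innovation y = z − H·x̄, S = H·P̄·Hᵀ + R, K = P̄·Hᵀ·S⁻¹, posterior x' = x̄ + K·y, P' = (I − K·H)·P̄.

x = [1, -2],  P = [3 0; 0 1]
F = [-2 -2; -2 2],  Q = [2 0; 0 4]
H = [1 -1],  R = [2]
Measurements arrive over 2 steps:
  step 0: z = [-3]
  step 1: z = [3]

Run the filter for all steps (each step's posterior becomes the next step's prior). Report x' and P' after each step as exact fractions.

step 0: x̄ = F·x = [2, -6]
step 0: P̄ = F·P·Fᵀ + Q = [18 8; 8 20]
step 0: y = z − H·x̄ = [-11]
step 0: S = H·P̄·Hᵀ + R = [24]
step 0: K = P̄·Hᵀ·S⁻¹ = [5/12; -1/2]
step 0: x' = x̄ + K·y = [-31/12, -1/2]
step 0: P' = (I − K·H)·P̄ = [83/6 13; 13 14]
step 1: x̄ = F·x = [37/6, 25/6]
step 1: P̄ = F·P·Fᵀ + Q = [652/3 -2/3; -2/3 34/3]
step 1: y = z − H·x̄ = [1]
step 1: S = H·P̄·Hᵀ + R = [232]
step 1: K = P̄·Hᵀ·S⁻¹ = [109/116; -3/58]
step 1: x' = x̄ + K·y = [2473/348, 358/87]
step 1: P' = (I − K·H)·P̄ = [2173/174 923/87; 923/87 932/87]

step 0: x' = [-31/12, -1/2], P' = [83/6 13; 13 14]
step 1: x' = [2473/348, 358/87], P' = [2173/174 923/87; 923/87 932/87]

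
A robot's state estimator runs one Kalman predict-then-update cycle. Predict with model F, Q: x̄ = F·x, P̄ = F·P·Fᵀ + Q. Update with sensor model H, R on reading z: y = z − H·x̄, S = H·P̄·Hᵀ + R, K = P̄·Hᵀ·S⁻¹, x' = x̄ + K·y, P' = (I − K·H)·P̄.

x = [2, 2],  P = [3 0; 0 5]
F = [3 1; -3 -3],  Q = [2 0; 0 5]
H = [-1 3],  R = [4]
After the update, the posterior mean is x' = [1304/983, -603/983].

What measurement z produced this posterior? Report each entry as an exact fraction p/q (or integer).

x̄ = F·x = [8, -12]
P̄ = F·P·Fᵀ + Q = [34 -42; -42 77]
S = H·P̄·Hᵀ + R = [983]
K = P̄·Hᵀ·S⁻¹ = [-160/983; 273/983]
x' − x̄ = [-6560/983, 11193/983] = K·y
y = (KᵀK)⁻¹·Kᵀ·(x' − x̄) = [41]
z = y + H·x̄ = [41] + [-44] = [-3]

z = [-3]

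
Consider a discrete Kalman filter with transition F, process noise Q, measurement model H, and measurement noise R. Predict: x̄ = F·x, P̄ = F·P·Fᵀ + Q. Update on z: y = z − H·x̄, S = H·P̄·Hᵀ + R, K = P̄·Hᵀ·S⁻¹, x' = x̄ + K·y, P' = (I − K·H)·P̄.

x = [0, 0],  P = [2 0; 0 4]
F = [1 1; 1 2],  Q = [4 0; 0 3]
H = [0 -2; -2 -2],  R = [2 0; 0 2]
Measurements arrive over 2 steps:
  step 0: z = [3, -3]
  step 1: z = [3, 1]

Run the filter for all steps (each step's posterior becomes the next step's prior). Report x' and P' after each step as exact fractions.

step 0: x̄ = F·x = [0, 0]
step 0: P̄ = F·P·Fᵀ + Q = [10 10; 10 21]
step 0: y = z − H·x̄ = [3, -3]
step 0: S = H·P̄·Hᵀ + R = [86 124; 124 206]
step 0: K = P̄·Hᵀ·S⁻¹ = [14/39 -16/39; -241/585 -31/585]
step 0: x' = x̄ + K·y = [30/13, -14/13]
step 0: P' = (I − K·H)·P̄ = [10/13 -14/39; -14/39 241/585]
step 1: x̄ = F·x = [16/13, 2/13]
step 1: P̄ = F·P·Fᵀ + Q = [2611/585 302/585; 302/585 2329/585]
step 1: y = z − H·x̄ = [43/13, 49/13]
step 1: S = H·P̄·Hᵀ + R = [10486/585 3508/195; 3508/195 2594/65]
step 1: K = P̄·Hᵀ·S⁻¹ = [20176/57287 -23391/57287; -22807/57287 -2631/57287]
step 1: x' = x̄ + K·y = [49077/57287, -76542/57287]
step 1: P' = (I − K·H)·P̄ = [43567/57287 -20176/57287; -20176/57287 22807/57287]

step 0: x' = [30/13, -14/13], P' = [10/13 -14/39; -14/39 241/585]
step 1: x' = [49077/57287, -76542/57287], P' = [43567/57287 -20176/57287; -20176/57287 22807/57287]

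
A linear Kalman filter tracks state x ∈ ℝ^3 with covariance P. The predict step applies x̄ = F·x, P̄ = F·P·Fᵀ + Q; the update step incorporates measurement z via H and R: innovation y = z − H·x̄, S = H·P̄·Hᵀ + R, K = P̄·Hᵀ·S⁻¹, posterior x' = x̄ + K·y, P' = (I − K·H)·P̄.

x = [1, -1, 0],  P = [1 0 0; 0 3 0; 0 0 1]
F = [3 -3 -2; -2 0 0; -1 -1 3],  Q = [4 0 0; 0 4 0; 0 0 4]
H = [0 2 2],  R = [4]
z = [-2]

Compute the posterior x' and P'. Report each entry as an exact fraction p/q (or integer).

x̄ = F·x = [6, -2, 0]
P̄ = F·P·Fᵀ + Q = [44 -6 0; -6 8 2; 0 2 17]
y = z − H·x̄ = [2]
S = H·P̄·Hᵀ + R = [120]
K = P̄·Hᵀ·S⁻¹ = [-1/10; 1/6; 19/60]
x' = x̄ + K·y = [29/5, -5/3, 19/30]
P' = (I − K·H)·P̄ = [214/5 -4 19/5; -4 14/3 -13/3; 19/5 -13/3 149/30]

x' = [29/5, -5/3, 19/30]
P' = [214/5 -4 19/5; -4 14/3 -13/3; 19/5 -13/3 149/30]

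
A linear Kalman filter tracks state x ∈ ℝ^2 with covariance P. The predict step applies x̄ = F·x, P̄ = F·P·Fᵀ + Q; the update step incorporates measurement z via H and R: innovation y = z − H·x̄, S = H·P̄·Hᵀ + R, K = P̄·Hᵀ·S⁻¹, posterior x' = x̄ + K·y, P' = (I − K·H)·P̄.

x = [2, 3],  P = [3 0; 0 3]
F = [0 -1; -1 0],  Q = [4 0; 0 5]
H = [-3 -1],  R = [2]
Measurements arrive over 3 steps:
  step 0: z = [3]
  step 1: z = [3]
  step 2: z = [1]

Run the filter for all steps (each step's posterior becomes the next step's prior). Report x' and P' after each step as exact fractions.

step 0: x̄ = F·x = [-3, -2]
step 0: P̄ = F·P·Fᵀ + Q = [7 0; 0 8]
step 0: y = z − H·x̄ = [-8]
step 0: S = H·P̄·Hᵀ + R = [73]
step 0: K = P̄·Hᵀ·S⁻¹ = [-21/73; -8/73]
step 0: x' = x̄ + K·y = [-51/73, -82/73]
step 0: P' = (I − K·H)·P̄ = [70/73 -168/73; -168/73 520/73]
step 1: x̄ = F·x = [82/73, 51/73]
step 1: P̄ = F·P·Fᵀ + Q = [812/73 -168/73; -168/73 435/73]
step 1: y = z − H·x̄ = [516/73]
step 1: S = H·P̄·Hᵀ + R = [6881/73]
step 1: K = P̄·Hᵀ·S⁻¹ = [-324/983; 69/6881]
step 1: x' = x̄ + K·y = [-1186/983, 5295/6881]
step 1: P' = (I − K·H)·P̄ = [868/983 -1956/983; -1956/983 40938/6881]
step 2: x̄ = F·x = [-5295/6881, 1186/983]
step 2: P̄ = F·P·Fᵀ + Q = [68462/6881 -1956/983; -1956/983 5783/983]
step 2: y = z − H·x̄ = [-702/6881]
step 2: S = H·P̄·Hᵀ + R = [588249/6881]
step 2: K = P̄·Hᵀ·S⁻¹ = [-63898/196083; 595/588249]
step 2: x' = x̄ + K·y = [-16041/21787, 26284/21787]
step 2: P' = (I − K·H)·P̄ = [56938/65361 -384646/196083; -384646/196083 3460624/588249]

step 0: x' = [-51/73, -82/73], P' = [70/73 -168/73; -168/73 520/73]
step 1: x' = [-1186/983, 5295/6881], P' = [868/983 -1956/983; -1956/983 40938/6881]
step 2: x' = [-16041/21787, 26284/21787], P' = [56938/65361 -384646/196083; -384646/196083 3460624/588249]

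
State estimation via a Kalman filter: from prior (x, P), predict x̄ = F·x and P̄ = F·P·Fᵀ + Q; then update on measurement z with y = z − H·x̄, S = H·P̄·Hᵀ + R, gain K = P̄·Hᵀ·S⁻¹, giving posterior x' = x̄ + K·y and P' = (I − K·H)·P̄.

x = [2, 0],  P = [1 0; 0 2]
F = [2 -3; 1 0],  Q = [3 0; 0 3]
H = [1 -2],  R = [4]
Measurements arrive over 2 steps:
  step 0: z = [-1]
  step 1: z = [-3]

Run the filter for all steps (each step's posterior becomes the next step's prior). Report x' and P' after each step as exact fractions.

step 0: x' = [127/37, 80/37], P' = [484/37 200/37; 200/37 112/37]
step 1: x' = [365/1711, 3007/1711], P' = [30112/1711 15218/1711; 15218/1711 9253/1711]

step 0: x̄ = F·x = [4, 2]
step 0: P̄ = F·P·Fᵀ + Q = [25 2; 2 4]
step 0: y = z − H·x̄ = [-1]
step 0: S = H·P̄·Hᵀ + R = [37]
step 0: K = P̄·Hᵀ·S⁻¹ = [21/37; -6/37]
step 0: x' = x̄ + K·y = [127/37, 80/37]
step 0: P' = (I − K·H)·P̄ = [484/37 200/37; 200/37 112/37]
step 1: x̄ = F·x = [14/37, 127/37]
step 1: P̄ = F·P·Fᵀ + Q = [655/37 368/37; 368/37 595/37]
step 1: y = z − H·x̄ = [129/37]
step 1: S = H·P̄·Hᵀ + R = [1711/37]
step 1: K = P̄·Hᵀ·S⁻¹ = [-81/1711; -822/1711]
step 1: x' = x̄ + K·y = [365/1711, 3007/1711]
step 1: P' = (I − K·H)·P̄ = [30112/1711 15218/1711; 15218/1711 9253/1711]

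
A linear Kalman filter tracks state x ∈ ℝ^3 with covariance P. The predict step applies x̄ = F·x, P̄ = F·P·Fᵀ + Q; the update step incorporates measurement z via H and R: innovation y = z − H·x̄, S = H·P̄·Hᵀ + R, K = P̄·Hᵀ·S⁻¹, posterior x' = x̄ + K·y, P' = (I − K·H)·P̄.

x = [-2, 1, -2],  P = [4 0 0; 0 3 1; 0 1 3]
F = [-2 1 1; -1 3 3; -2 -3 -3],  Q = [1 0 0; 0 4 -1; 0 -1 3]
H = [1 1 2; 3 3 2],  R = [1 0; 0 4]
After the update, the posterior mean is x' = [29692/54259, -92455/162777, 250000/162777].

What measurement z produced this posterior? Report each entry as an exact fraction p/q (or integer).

z = [3, 3]

x̄ = F·x = [3, -1, 7]
P̄ = F·P·Fᵀ + Q = [25 32 -8; 32 80 -65; -8 -65 91]
S = H·P̄·Hᵀ + R = [242 287; 287 1013]
K = P̄·Hᵀ·S⁻¹ = [-984/54259 8581/54259; -77356/162777 55018/162777; 121036/162777 -40237/162777]
x' − x̄ = [-133085/54259, 70322/162777, -889439/162777] = K·y
y = (KᵀK)⁻¹·Kᵀ·(x' − x̄) = [-13, -17]
z = y + H·x̄ = [-13, -17] + [16, 20] = [3, 3]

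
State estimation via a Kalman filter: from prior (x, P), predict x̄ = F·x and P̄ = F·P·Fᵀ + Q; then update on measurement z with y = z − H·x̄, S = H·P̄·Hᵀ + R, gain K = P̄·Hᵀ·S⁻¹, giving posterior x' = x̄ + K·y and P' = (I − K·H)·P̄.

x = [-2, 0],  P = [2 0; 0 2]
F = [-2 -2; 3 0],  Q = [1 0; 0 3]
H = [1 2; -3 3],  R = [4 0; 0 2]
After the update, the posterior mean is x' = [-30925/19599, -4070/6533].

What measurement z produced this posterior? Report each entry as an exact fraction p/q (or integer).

z = [-3, 3]

x̄ = F·x = [4, -6]
P̄ = F·P·Fᵀ + Q = [17 -12; -12 21]
S = H·P̄·Hᵀ + R = [57 111; 111 560]
K = P̄·Hᵀ·S⁻¹ = [5737/19599 -1394/6533; 1937/6533 771/6533]
x' − x̄ = [-109321/19599, 35128/6533] = K·y
y = (KᵀK)⁻¹·Kᵀ·(x' − x̄) = [5, 33]
z = y + H·x̄ = [5, 33] + [-8, -30] = [-3, 3]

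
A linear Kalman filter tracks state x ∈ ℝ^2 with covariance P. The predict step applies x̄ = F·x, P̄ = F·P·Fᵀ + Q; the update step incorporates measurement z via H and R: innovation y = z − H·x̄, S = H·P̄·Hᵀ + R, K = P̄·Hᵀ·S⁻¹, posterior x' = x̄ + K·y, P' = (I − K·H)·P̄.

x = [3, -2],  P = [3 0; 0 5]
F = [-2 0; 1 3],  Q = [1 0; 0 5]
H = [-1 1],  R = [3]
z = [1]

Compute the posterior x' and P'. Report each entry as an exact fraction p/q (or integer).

x' = [-448/81, -361/81]
P' = [692/81 635/81; 635/81 812/81]

x̄ = F·x = [-6, -3]
P̄ = F·P·Fᵀ + Q = [13 -6; -6 53]
y = z − H·x̄ = [-2]
S = H·P̄·Hᵀ + R = [81]
K = P̄·Hᵀ·S⁻¹ = [-19/81; 59/81]
x' = x̄ + K·y = [-448/81, -361/81]
P' = (I − K·H)·P̄ = [692/81 635/81; 635/81 812/81]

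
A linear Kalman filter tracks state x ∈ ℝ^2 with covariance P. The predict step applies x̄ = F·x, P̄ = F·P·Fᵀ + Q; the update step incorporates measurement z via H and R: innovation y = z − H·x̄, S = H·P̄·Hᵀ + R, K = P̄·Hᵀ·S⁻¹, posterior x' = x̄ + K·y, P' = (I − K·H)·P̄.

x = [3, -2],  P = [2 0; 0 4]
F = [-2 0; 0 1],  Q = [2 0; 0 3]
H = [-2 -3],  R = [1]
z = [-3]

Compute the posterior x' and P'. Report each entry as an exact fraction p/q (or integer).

x̄ = F·x = [-6, -2]
P̄ = F·P·Fᵀ + Q = [10 0; 0 7]
y = z − H·x̄ = [-21]
S = H·P̄·Hᵀ + R = [104]
K = P̄·Hᵀ·S⁻¹ = [-5/26; -21/104]
x' = x̄ + K·y = [-51/26, 233/104]
P' = (I − K·H)·P̄ = [80/13 -105/26; -105/26 287/104]

x' = [-51/26, 233/104]
P' = [80/13 -105/26; -105/26 287/104]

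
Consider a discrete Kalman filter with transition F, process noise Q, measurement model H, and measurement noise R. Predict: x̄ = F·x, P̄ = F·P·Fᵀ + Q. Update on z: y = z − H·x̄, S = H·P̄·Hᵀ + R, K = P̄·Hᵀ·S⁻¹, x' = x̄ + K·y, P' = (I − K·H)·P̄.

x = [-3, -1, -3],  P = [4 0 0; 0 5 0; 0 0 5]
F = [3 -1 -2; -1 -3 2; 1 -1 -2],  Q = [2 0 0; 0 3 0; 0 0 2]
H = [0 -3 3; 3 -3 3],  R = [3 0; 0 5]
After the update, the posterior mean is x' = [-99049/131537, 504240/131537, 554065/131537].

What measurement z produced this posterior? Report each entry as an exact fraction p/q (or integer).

x̄ = F·x = [-2, 0, 4]
P̄ = F·P·Fᵀ + Q = [63 -17 37; -17 72 -9; 37 -9 31]
S = H·P̄·Hᵀ + R = [1092 1575; 1575 2633]
K = P̄·Hᵀ·S⁻¹ = [-42093/131537 6102/18791; -58923/131537 2937/18791; -15955/131537 3012/18791]
x' − x̄ = [164025/131537, 504240/131537, 27917/131537] = K·y
y = (KᵀK)⁻¹·Kᵀ·(x' − x̄) = [-11, -7]
z = y + H·x̄ = [-11, -7] + [12, 6] = [1, -1]

z = [1, -1]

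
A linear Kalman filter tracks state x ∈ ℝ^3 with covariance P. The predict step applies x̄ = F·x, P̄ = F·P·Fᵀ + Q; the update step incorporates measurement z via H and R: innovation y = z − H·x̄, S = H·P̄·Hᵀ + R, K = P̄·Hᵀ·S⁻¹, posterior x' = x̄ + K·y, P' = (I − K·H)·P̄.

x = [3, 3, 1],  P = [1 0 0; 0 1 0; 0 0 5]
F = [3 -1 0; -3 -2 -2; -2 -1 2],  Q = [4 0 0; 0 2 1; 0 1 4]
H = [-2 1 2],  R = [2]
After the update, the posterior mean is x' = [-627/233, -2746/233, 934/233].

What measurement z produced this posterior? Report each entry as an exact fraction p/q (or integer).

x̄ = F·x = [6, -17, -7]
P̄ = F·P·Fᵀ + Q = [14 -7 -5; -7 35 -11; -5 -11 29]
S = H·P̄·Hᵀ + R = [233]
K = P̄·Hᵀ·S⁻¹ = [-45/233; 27/233; 57/233]
x' − x̄ = [-2025/233, 1215/233, 2565/233] = K·y
y = (KᵀK)⁻¹·Kᵀ·(x' − x̄) = [45]
z = y + H·x̄ = [45] + [-43] = [2]

z = [2]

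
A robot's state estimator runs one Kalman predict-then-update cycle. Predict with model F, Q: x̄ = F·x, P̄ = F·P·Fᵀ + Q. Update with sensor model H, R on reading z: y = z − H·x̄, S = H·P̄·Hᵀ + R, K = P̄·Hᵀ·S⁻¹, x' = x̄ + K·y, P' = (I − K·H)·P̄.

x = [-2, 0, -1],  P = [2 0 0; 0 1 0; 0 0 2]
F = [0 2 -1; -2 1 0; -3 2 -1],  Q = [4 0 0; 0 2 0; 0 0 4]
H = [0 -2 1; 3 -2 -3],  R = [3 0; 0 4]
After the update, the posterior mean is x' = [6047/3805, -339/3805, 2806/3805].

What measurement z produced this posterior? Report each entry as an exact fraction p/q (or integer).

x̄ = F·x = [1, 4, 7]
P̄ = F·P·Fᵀ + Q = [10 2 6; 2 11 14; 6 14 28]
S = H·P̄·Hᵀ + R = [19 22; 22 426]
K = P̄·Hᵀ·S⁻¹ = [338/3805 54/3805; -1066/3805 -463/3805; 1034/3805 -893/3805]
x' − x̄ = [2242/3805, -15559/3805, -23829/3805] = K·y
y = (KᵀK)⁻¹·Kᵀ·(x' − x̄) = [2, 29]
z = y + H·x̄ = [2, 29] + [-1, -26] = [1, 3]

z = [1, 3]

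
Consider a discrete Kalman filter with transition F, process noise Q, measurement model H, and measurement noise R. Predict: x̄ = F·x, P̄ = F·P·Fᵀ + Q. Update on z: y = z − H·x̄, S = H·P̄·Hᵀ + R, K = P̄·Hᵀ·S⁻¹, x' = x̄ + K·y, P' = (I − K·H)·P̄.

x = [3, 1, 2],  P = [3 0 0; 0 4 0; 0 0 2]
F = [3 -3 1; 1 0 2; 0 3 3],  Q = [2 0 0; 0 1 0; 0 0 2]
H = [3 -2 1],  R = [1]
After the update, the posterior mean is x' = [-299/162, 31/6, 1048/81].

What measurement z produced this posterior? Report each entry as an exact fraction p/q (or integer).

x̄ = F·x = [8, 7, 9]
P̄ = F·P·Fᵀ + Q = [67 13 -30; 13 12 12; -30 12 56]
S = H·P̄·Hᵀ + R = [324]
K = P̄·Hᵀ·S⁻¹ = [145/324; 1/12; -29/162]
x' − x̄ = [-1595/162, -11/6, 319/81] = K·y
y = (KᵀK)⁻¹·Kᵀ·(x' − x̄) = [-22]
z = y + H·x̄ = [-22] + [19] = [-3]

z = [-3]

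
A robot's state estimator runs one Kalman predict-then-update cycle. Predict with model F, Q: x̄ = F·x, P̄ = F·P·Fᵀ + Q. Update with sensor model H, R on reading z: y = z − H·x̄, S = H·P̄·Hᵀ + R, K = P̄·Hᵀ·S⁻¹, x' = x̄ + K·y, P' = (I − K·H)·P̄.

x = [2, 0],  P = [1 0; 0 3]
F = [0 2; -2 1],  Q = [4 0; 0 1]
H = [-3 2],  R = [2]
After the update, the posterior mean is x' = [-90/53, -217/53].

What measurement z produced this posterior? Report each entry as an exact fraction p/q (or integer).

x̄ = F·x = [0, -4]
P̄ = F·P·Fᵀ + Q = [16 6; 6 8]
S = H·P̄·Hᵀ + R = [106]
K = P̄·Hᵀ·S⁻¹ = [-18/53; -1/53]
x' − x̄ = [-90/53, -5/53] = K·y
y = (KᵀK)⁻¹·Kᵀ·(x' − x̄) = [5]
z = y + H·x̄ = [5] + [-8] = [-3]

z = [-3]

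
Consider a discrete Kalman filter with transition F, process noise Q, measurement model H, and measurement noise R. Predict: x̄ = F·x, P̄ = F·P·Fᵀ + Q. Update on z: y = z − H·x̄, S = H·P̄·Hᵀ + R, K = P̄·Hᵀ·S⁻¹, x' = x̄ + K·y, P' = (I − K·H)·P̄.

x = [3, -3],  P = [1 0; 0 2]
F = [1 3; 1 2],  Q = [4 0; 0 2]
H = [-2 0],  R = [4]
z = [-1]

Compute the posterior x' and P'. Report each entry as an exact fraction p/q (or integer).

x̄ = F·x = [-6, -3]
P̄ = F·P·Fᵀ + Q = [23 13; 13 11]
y = z − H·x̄ = [-13]
S = H·P̄·Hᵀ + R = [96]
K = P̄·Hᵀ·S⁻¹ = [-23/48; -13/48]
x' = x̄ + K·y = [11/48, 25/48]
P' = (I − K·H)·P̄ = [23/24 13/24; 13/24 95/24]

x' = [11/48, 25/48]
P' = [23/24 13/24; 13/24 95/24]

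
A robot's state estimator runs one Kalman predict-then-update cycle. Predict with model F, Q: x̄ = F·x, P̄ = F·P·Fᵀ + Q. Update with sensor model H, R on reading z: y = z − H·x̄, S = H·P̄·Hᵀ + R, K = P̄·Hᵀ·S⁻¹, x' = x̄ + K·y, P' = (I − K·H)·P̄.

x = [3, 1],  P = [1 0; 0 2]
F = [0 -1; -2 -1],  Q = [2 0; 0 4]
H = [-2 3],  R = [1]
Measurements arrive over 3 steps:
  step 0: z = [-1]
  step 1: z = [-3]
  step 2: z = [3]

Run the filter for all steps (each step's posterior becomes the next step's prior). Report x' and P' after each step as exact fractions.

step 0: x̄ = F·x = [-1, -7]
step 0: P̄ = F·P·Fᵀ + Q = [4 2; 2 10]
step 0: y = z − H·x̄ = [18]
step 0: S = H·P̄·Hᵀ + R = [83]
step 0: K = P̄·Hᵀ·S⁻¹ = [-2/83; 26/83]
step 0: x' = x̄ + K·y = [-119/83, -113/83]
step 0: P' = (I − K·H)·P̄ = [328/83 218/83; 218/83 154/83]
step 1: x̄ = F·x = [113/83, 351/83]
step 1: P̄ = F·P·Fᵀ + Q = [320/83 590/83; 590/83 2670/83]
step 1: y = z − H·x̄ = [-1076/83]
step 1: S = H·P̄·Hᵀ + R = [18313/83]
step 1: K = P̄·Hᵀ·S⁻¹ = [1130/18313; 6830/18313]
step 1: x' = x̄ + K·y = [10283/18313, -11099/18313]
step 1: P' = (I − K·H)·P̄ = [55220/18313 37190/18313; 37190/18313 27070/18313]
step 2: x̄ = F·x = [11099/18313, -9467/18313]
step 2: P̄ = F·P·Fᵀ + Q = [63696/18313 101450/18313; 101450/18313 469962/18313]
step 2: y = z − H·x̄ = [105538/18313]
step 2: S = H·P̄·Hᵀ + R = [3285355/18313]
step 2: K = P̄·Hᵀ·S⁻¹ = [176958/3285355; 1206986/3285355]
step 2: x' = x̄ + K·y = [3010973/3285355, 5257491/3285355]
step 2: P' = (I − K·H)·P̄ = [9717132/3285355 6537074/3285355; 6537074/3285355 4760378/3285355]

step 0: x' = [-119/83, -113/83], P' = [328/83 218/83; 218/83 154/83]
step 1: x' = [10283/18313, -11099/18313], P' = [55220/18313 37190/18313; 37190/18313 27070/18313]
step 2: x' = [3010973/3285355, 5257491/3285355], P' = [9717132/3285355 6537074/3285355; 6537074/3285355 4760378/3285355]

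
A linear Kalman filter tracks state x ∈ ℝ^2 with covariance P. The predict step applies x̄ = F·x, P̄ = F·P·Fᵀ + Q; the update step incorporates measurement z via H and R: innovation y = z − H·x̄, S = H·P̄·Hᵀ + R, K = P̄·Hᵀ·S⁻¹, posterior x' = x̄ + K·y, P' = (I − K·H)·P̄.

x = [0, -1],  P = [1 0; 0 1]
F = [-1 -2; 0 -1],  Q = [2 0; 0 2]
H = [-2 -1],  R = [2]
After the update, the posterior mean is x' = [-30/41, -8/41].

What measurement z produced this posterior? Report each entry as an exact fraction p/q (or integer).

z = [2]

x̄ = F·x = [2, 1]
P̄ = F·P·Fᵀ + Q = [7 2; 2 3]
S = H·P̄·Hᵀ + R = [41]
K = P̄·Hᵀ·S⁻¹ = [-16/41; -7/41]
x' − x̄ = [-112/41, -49/41] = K·y
y = (KᵀK)⁻¹·Kᵀ·(x' − x̄) = [7]
z = y + H·x̄ = [7] + [-5] = [2]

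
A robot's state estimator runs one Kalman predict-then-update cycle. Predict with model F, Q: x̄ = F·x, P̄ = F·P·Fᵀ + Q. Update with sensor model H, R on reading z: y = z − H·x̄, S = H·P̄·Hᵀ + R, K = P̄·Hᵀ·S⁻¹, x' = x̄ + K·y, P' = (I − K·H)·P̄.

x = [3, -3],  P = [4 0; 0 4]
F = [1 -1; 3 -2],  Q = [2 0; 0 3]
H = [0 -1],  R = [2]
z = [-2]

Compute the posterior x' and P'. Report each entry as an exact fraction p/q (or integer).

x' = [82/57, 140/57]
P' = [170/57 40/57; 40/57 110/57]

x̄ = F·x = [6, 15]
P̄ = F·P·Fᵀ + Q = [10 20; 20 55]
y = z − H·x̄ = [13]
S = H·P̄·Hᵀ + R = [57]
K = P̄·Hᵀ·S⁻¹ = [-20/57; -55/57]
x' = x̄ + K·y = [82/57, 140/57]
P' = (I − K·H)·P̄ = [170/57 40/57; 40/57 110/57]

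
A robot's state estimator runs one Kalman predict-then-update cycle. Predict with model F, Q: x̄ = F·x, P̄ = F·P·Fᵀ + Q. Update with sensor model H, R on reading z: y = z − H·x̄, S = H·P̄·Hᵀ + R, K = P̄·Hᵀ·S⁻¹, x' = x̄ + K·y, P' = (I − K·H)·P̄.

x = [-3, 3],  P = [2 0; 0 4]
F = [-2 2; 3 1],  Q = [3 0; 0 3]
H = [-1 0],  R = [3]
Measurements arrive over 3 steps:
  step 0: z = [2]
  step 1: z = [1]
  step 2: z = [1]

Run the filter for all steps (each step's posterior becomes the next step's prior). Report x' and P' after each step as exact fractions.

step 0: x̄ = F·x = [12, -6]
step 0: P̄ = F·P·Fᵀ + Q = [27 -4; -4 25]
step 0: y = z − H·x̄ = [14]
step 0: S = H·P̄·Hᵀ + R = [30]
step 0: K = P̄·Hᵀ·S⁻¹ = [-9/10; 2/15]
step 0: x' = x̄ + K·y = [-3/5, -62/15]
step 0: P' = (I − K·H)·P̄ = [27/10 -2/5; -2/5 367/15]
step 1: x̄ = F·x = [-106/15, -89/15]
step 1: P̄ = F·P·Fᵀ + Q = [1723/15 467/15; 467/15 1481/30]
step 1: y = z − H·x̄ = [-91/15]
step 1: S = H·P̄·Hᵀ + R = [1768/15]
step 1: K = P̄·Hᵀ·S⁻¹ = [-1723/1768; -467/1768]
step 1: x' = x̄ + K·y = [-157/136, -589/136]
step 1: P' = (I − K·H)·P̄ = [5169/1768 1401/1768; 1401/1768 72741/1768]
step 2: x̄ = F·x = [-108/17, -265/34]
step 2: P̄ = F·P·Fᵀ + Q = [38217/221 15009/221; 15009/221 33243/442]
step 2: y = z − H·x̄ = [-91/17]
step 2: S = H·P̄·Hᵀ + R = [38880/221]
step 2: K = P̄·Hᵀ·S⁻¹ = [-12739/12960; -5003/12960]
step 2: x' = x̄ + K·y = [-14143/12960, -74231/12960]
step 2: P' = (I − K·H)·P̄ = [12739/4320 5003/4320; 5003/4320 211651/4320]

step 0: x' = [-3/5, -62/15], P' = [27/10 -2/5; -2/5 367/15]
step 1: x' = [-157/136, -589/136], P' = [5169/1768 1401/1768; 1401/1768 72741/1768]
step 2: x' = [-14143/12960, -74231/12960], P' = [12739/4320 5003/4320; 5003/4320 211651/4320]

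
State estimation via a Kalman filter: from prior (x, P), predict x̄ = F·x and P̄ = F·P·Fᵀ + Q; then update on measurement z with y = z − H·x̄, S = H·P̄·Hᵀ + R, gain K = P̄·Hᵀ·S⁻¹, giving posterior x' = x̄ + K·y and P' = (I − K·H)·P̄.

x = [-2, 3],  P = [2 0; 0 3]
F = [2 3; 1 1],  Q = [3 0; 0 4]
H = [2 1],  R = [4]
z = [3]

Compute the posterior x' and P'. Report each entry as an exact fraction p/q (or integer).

x' = [373/217, -9/31]
P' = [325/217 -42/31; -42/31 104/31]

x̄ = F·x = [5, 1]
P̄ = F·P·Fᵀ + Q = [38 13; 13 9]
y = z − H·x̄ = [-8]
S = H·P̄·Hᵀ + R = [217]
K = P̄·Hᵀ·S⁻¹ = [89/217; 5/31]
x' = x̄ + K·y = [373/217, -9/31]
P' = (I − K·H)·P̄ = [325/217 -42/31; -42/31 104/31]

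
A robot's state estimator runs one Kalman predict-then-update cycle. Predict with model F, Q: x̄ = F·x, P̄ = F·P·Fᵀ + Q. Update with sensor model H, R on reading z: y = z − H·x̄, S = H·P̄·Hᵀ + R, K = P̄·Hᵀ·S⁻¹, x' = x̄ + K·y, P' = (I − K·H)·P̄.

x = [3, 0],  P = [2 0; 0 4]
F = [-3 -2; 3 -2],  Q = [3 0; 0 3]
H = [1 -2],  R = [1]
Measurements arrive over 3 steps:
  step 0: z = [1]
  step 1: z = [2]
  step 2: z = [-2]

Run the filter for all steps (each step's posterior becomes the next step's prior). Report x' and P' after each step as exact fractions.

step 0: x' = [-299/97, -191/97], P' = [5497/194 1364/97; 1364/97 701/97]
step 1: x' = [94508/39529, 1070/5647], P' = [2203567/355761 144817/50823; 144817/50823 78817/50823]
step 2: x' = [217759304/149894095, 4033510/2306063], P' = [881597974/149894095 6239051/2306063; 6239051/2306063 3423437/2306063]

step 0: x̄ = F·x = [-9, 9]
step 0: P̄ = F·P·Fᵀ + Q = [37 -2; -2 37]
step 0: y = z − H·x̄ = [28]
step 0: S = H·P̄·Hᵀ + R = [194]
step 0: K = P̄·Hᵀ·S⁻¹ = [41/194; -38/97]
step 0: x' = x̄ + K·y = [-299/97, -191/97]
step 0: P' = (I − K·H)·P̄ = [5497/194 1364/97; 1364/97 701/97]
step 1: x̄ = F·x = [1279/97, -515/97]
step 1: P̄ = F·P·Fᵀ + Q = [88399/194 -43865/194; -43865/194 22927/194]
step 1: y = z − H·x̄ = [-2115/97]
step 1: S = H·P̄·Hᵀ + R = [355761/194]
step 1: K = P̄·Hᵀ·S⁻¹ = [176129/355761; -12817/50823]
step 1: x' = x̄ + K·y = [94508/39529, 1070/5647]
step 1: P' = (I − K·H)·P̄ = [2203567/355761 144817/50823; 144817/50823 78817/50823]
step 2: x̄ = F·x = [-298504/39529, 268544/39529]
step 2: P̄ = F·P·Fᵀ + Q = [35270890/355761 -17625227/355761; -17625227/355761 10941634/355761]
step 2: y = z − H·x̄ = [756534/39529]
step 2: S = H·P̄·Hᵀ + R = [149894095/355761]
step 2: K = P̄·Hᵀ·S⁻¹ = [70521344/149894095; -607823/2306063]
step 2: x' = x̄ + K·y = [217759304/149894095, 4033510/2306063]
step 2: P' = (I − K·H)·P̄ = [881597974/149894095 6239051/2306063; 6239051/2306063 3423437/2306063]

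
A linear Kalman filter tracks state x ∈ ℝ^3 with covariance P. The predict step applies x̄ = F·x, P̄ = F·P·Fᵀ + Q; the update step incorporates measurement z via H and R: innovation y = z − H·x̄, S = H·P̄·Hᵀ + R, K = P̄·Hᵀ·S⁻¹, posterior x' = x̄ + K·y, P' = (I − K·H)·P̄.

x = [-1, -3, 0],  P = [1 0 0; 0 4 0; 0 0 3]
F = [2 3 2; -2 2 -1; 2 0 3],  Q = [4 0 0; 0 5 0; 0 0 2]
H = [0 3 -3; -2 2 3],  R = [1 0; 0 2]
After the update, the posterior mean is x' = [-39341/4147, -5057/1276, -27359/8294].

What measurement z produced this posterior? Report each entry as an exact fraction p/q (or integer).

x̄ = F·x = [-11, -4, -2]
P̄ = F·P·Fᵀ + Q = [56 14 22; 14 28 -13; 22 -13 33]
S = H·P̄·Hᵀ + R = [784 -120; -120 103]
K = P̄·Hᵀ·S⁻¹ = [-579/8294 -1062/4147; 873/5104 59/638; -5367/33176 386/4147]
x' − x̄ = [6276/4147, 47/1276, -10771/8294] = K·y
y = (KᵀK)⁻¹·Kᵀ·(x' − x̄) = [4, -7]
z = y + H·x̄ = [4, -7] + [-6, 8] = [-2, 1]

z = [-2, 1]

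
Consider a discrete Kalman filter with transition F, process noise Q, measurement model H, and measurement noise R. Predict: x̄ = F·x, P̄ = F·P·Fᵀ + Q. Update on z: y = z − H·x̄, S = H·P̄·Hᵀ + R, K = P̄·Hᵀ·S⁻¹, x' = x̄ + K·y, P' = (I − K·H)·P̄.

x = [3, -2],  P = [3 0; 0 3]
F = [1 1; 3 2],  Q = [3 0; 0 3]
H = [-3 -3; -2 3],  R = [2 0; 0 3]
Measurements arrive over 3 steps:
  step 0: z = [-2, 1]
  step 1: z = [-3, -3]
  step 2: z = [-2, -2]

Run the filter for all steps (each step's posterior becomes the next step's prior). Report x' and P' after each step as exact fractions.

step 0: x̄ = F·x = [1, 5]
step 0: P̄ = F·P·Fᵀ + Q = [9 15; 15 42]
step 0: y = z − H·x̄ = [16, -12]
step 0: S = H·P̄·Hᵀ + R = [731 -369; -369 237]
step 0: K = P̄·Hᵀ·S⁻¹ = [-2367/12362 -2277/12362; -243/1766 337/1766]
step 0: x' = x̄ + K·y = [907/6181, 449/883]
step 0: P' = (I − K·H)·P̄ = [2313/12362 -105/1766; -105/1766 267/1766]
step 1: x̄ = F·x = [4050/6181, 9007/6181]
step 1: P̄ = F·P·Fᵀ + Q = [19899/6181 3501/6181; 3501/6181 56559/12362]
step 1: y = z − H·x̄ = [20628/6181, -5352/883]
step 1: S = H·P̄·Hᵀ + R = [1017973/12362 -41607/1766; -41607/1766 88755/1766]
step 1: K = P̄·Hᵀ·S⁻¹ = [-4995/26228 -4815/26228; -1971873/14766364 2775567/14766364]
step 1: x' = x̄ + K·y = [7425/6557, -471566/3691591]
step 1: P' = (I − K·H)·P̄ = [4887/26228 -1557/26228; -1557/26228 2191173/14766364]
step 2: x̄ = F·x = [3708709/3691591, 11597693/3691591]
step 2: P̄ = F·P·Fᵀ + Q = [11872116/3691591 4126767/7383182; 4126767/7383182 67307121/14766364]
step 2: y = z − H·x̄ = [38536024/3691591, -34758843/3691591]
step 2: S = H·P̄·Hᵀ + R = [1211256605/14766364 -345593907/14766364; -345593907/14766364 740974629/14766364]
step 2: K = P̄·Hᵀ·S⁻¹ = [-3344911749/17564135738 -3224496639/17564135738; -2345139135/17564135738 3301295285/17564135738]
step 2: x' = x̄ + K·y = [13089326873/17564135738, -384140171/17564135738]
step 2: P' = (I − K·H)·P̄ = [3272662683/17564135738 -1042721517/17564135738; -1042721517/17564135738 2606147607/17564135738]

step 0: x' = [907/6181, 449/883], P' = [2313/12362 -105/1766; -105/1766 267/1766]
step 1: x' = [7425/6557, -471566/3691591], P' = [4887/26228 -1557/26228; -1557/26228 2191173/14766364]
step 2: x' = [13089326873/17564135738, -384140171/17564135738], P' = [3272662683/17564135738 -1042721517/17564135738; -1042721517/17564135738 2606147607/17564135738]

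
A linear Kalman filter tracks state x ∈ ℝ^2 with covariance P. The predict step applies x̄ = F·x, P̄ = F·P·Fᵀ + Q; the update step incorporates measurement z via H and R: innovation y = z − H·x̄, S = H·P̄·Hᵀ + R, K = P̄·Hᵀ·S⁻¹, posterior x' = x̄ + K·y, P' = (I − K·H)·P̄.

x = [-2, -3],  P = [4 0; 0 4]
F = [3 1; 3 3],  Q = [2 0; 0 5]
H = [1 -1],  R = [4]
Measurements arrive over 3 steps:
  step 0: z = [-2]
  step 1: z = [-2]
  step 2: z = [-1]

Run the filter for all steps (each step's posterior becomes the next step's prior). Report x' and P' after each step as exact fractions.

step 0: x̄ = F·x = [-9, -15]
step 0: P̄ = F·P·Fᵀ + Q = [42 48; 48 77]
step 0: y = z − H·x̄ = [-8]
step 0: S = H·P̄·Hᵀ + R = [27]
step 0: K = P̄·Hᵀ·S⁻¹ = [-2/9; -29/27]
step 0: x' = x̄ + K·y = [-65/9, -173/27]
step 0: P' = (I − K·H)·P̄ = [122/3 374/9; 374/9 1238/27]
step 1: x̄ = F·x = [-758/27, -368/9]
step 1: P̄ = F·P·Fᵀ + Q = [17906/27 9020/9; 9020/9 4595/3]
step 1: y = z − H·x̄ = [-400/27]
step 1: S = H·P̄·Hᵀ + R = [5249/27]
step 1: K = P̄·Hᵀ·S⁻¹ = [-9154/5249; -14295/5249]
step 1: x' = x̄ + K·y = [-11746/5249, -2848/5249]
step 1: P' = (I − K·H)·P̄ = [377514/5249 414130/5249; 414130/5249 471310/5249]
step 2: x̄ = F·x = [-38086/5249, -43782/5249]
step 2: P̄ = F·P·Fᵀ + Q = [6364214/5249 9781116/5249; 9781116/5249 15120001/5249]
step 2: y = z − H·x̄ = [-10945/5249]
step 2: S = H·P̄·Hᵀ + R = [1942979/5249]
step 2: K = P̄·Hᵀ·S⁻¹ = [-3416902/1942979; -5338885/1942979]
step 2: x' = x̄ + K·y = [-6973196/1942979, -5073997/1942979]
step 2: P' = (I − K·H)·P̄ = [131513598/1942979 145181206/1942979; 145181206/1942979 166536746/1942979]

step 0: x' = [-65/9, -173/27], P' = [122/3 374/9; 374/9 1238/27]
step 1: x' = [-11746/5249, -2848/5249], P' = [377514/5249 414130/5249; 414130/5249 471310/5249]
step 2: x' = [-6973196/1942979, -5073997/1942979], P' = [131513598/1942979 145181206/1942979; 145181206/1942979 166536746/1942979]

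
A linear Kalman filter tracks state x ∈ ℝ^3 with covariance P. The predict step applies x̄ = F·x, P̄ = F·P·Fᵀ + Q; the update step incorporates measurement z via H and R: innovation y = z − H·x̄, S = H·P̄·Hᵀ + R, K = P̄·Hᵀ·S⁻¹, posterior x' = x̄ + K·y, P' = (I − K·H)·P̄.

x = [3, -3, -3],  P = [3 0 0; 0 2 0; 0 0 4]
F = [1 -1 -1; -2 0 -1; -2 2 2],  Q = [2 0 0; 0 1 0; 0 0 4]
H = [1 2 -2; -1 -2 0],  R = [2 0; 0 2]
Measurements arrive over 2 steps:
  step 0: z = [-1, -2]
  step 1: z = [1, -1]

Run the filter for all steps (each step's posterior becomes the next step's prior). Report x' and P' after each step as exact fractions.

step 0: x' = [3377/5824, 613/1456, 2819/2912], P' = [8639/2912 -1205/728 -563/1456; -1205/728 253/182 241/364; -563/1456 241/364 695/728]
step 1: x' = [2727225/8071054, 613089/4035527, -545445/4035527], P' = [12088819/4035527 -6715970/4035527 -1607106/4035527; -6715970/4035527 5582811/4035527 2686388/4035527; -1607106/4035527 2686388/4035527 3871264/4035527]

step 0: x̄ = F·x = [9, -3, -18]
step 0: P̄ = F·P·Fᵀ + Q = [11 -2 -18; -2 17 4; -18 4 40]
step 0: y = z − H·x̄ = [-40, 1]
step 0: S = H·P̄·Hᵀ + R = [273 -91; -91 73]
step 0: K = P̄·Hᵀ·S⁻¹ = [1251/5824 11/64; -145/1456 -9/16; -1415/2912 -15/32]
step 0: x' = x̄ + K·y = [3377/5824, 613/1456, 2819/2912]
step 0: P' = (I − K·H)·P̄ = [8639/2912 -1205/728 -563/1456; -1205/728 253/182 241/364; -563/1456 241/364 695/728]
step 1: x̄ = F·x = [-4713/5824, -1549/728, 4713/2912]
step 1: P̄ = F·P·Fᵀ + Q = [37039/2912 -2917/364 -31215/1456; -2917/364 1117/91 2917/182; -31215/1456 2917/182 34127/728]
step 1: y = z − H·x̄ = [7739/832, -2717/448]
step 1: S = H·P̄·Hᵀ + R = [73553/416 -273/32; -273/32 7115/224]
step 1: K = P̄·Hᵀ·S⁻¹ = [1871091/8071054 1343121/8071054; -461562/4035527 -2224826/4035527; -1988429/4035527 -1882835/4035527]
step 1: x' = x̄ + K·y = [2727225/8071054, 613089/4035527, -545445/4035527]
step 1: P' = (I − K·H)·P̄ = [12088819/4035527 -6715970/4035527 -1607106/4035527; -6715970/4035527 5582811/4035527 2686388/4035527; -1607106/4035527 2686388/4035527 3871264/4035527]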